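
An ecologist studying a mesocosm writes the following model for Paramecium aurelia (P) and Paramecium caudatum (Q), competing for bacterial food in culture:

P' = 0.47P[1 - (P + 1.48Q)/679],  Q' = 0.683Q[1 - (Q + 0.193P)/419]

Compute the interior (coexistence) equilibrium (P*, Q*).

P* ≈ 82.4, Q* ≈ 403

Setting both brackets to zero gives the nullclines P + 1.48Q = 679 and 0.193P + Q = 419.
Substituting Q = 419 - 0.193P into the first: P(1 - 1.48·0.193) = 679 - 1.48·419.
So P* = 58.9/0.714 = 82.4, and then Q* = 419 - 0.193·82.4 = 403.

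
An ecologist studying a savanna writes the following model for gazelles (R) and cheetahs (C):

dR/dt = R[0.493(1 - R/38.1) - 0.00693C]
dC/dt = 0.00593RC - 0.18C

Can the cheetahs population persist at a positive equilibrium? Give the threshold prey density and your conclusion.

The predator equation gives dC/dt > 0 only when R > 0.18/0.00593 = 30.4.
Without the predator, R → K = 38.1. Since 38.1 > 30.4, the predator can invade and persist.

Threshold R = 30.4; K > 30.4, so yes, the predator persists.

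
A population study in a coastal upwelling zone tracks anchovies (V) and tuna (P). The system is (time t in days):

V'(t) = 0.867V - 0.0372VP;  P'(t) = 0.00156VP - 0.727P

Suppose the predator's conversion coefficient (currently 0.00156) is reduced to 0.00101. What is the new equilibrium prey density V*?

At the interior fixed point, setting dP/dt = 0 with P > 0 fixes V* = (predator death rate)/(VP coefficient) — independent of the other coefficients.
With the change, V* = 0.727/0.00101 = 720; it rises from 466.

V* ≈ 720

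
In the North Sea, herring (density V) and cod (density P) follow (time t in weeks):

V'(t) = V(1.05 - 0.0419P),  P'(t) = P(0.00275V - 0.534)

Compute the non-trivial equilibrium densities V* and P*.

V* ≈ 194, P* ≈ 25.1

Set dP/dt = 0 with P > 0: 0.00275V - 0.534 = 0, so V* = 0.534/0.00275 = 194.
Set dV/dt = 0 with V > 0: 1.05 - 0.0419P = 0, so P* = 1.05/0.0419 = 25.1.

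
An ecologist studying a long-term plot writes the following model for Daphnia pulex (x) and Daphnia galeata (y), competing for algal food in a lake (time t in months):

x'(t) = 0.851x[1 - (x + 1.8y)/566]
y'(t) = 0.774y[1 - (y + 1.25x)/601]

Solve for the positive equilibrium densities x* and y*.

Setting both brackets to zero gives the nullclines x + 1.8y = 566 and 1.25x + y = 601.
Substituting y = 601 - 1.25x into the first: x(1 - 1.8·1.25) = 566 - 1.8·601.
So x* = -516/-1.25 = 413, and then y* = 601 - 1.25·413 = 85.2.

x* ≈ 413, y* ≈ 85.2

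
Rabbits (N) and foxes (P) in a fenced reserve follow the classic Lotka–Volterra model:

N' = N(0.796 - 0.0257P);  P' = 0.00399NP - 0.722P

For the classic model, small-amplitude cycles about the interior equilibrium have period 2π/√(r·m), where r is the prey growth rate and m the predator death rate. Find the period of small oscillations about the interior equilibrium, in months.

Here r = 0.796 and m = 0.722, so r·m = 0.575.
ω = √0.575 = 0.758 per month, hence T = 2π/ω ≈ 8.29 months.

T ≈ 8.29 months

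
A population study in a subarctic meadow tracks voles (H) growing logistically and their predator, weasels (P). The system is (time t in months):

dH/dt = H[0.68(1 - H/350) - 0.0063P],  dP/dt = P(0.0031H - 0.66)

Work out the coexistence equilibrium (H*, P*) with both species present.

H* ≈ 213, P* ≈ 42.3

From dP/dt = 0 with P > 0: 0.0031H* = 0.66, so H* = 213.
Substitute into dH/dt = 0: 0.68(1 - 213/350) = 0.0063P*.
The bracket is 0.392, giving P* = 0.266/0.0063 = 42.3.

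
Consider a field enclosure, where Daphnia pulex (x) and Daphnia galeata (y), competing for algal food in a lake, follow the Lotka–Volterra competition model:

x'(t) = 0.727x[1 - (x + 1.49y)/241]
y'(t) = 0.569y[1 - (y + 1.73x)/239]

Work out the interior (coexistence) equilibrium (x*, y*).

x* ≈ 73, y* ≈ 113

Setting both brackets to zero gives the nullclines x + 1.49y = 241 and 1.73x + y = 239.
Substituting y = 239 - 1.73x into the first: x(1 - 1.49·1.73) = 241 - 1.49·239.
So x* = -115/-1.58 = 73, and then y* = 239 - 1.73·73 = 113.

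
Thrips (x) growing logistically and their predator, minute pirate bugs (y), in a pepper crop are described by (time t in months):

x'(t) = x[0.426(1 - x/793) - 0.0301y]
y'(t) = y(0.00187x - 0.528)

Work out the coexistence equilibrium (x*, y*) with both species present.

x* ≈ 282, y* ≈ 9.11

From dy/dt = 0 with y > 0: 0.00187x* = 0.528, so x* = 282.
Substitute into dx/dt = 0: 0.426(1 - 282/793) = 0.0301y*.
The bracket is 0.644, giving y* = 0.274/0.0301 = 9.11.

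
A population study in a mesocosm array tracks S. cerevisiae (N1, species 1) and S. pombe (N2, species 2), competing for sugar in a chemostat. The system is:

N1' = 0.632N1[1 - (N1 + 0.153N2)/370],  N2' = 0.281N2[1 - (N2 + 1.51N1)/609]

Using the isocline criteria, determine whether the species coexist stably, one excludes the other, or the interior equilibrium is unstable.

Compare the nullcline intercepts: K1/α12 = 370/0.153 = 2420 > K2 = 609; K2/α21 = 609/1.51 = 403 > K1 = 370.
Since both inequalities hold, each species can invade when rare, so the interior equilibrium is stable.

stable coexistence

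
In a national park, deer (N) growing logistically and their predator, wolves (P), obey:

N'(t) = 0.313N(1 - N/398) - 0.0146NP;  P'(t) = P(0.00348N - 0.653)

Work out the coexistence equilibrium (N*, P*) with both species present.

From dP/dt = 0 with P > 0: 0.00348N* = 0.653, so N* = 188.
Substitute into dN/dt = 0: 0.313(1 - 188/398) = 0.0146P*.
The bracket is 0.529, giving P* = 0.165/0.0146 = 11.3.

N* ≈ 188, P* ≈ 11.3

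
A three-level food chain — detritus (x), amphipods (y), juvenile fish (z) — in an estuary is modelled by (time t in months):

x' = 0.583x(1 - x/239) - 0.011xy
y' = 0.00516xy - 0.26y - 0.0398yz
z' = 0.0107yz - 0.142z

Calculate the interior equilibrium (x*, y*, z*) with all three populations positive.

x* ≈ 179, y* ≈ 13.3, z* ≈ 16.7

From dz/dt = 0: 0.0107y* = 0.142, so y* = 13.3.
From dx/dt = 0: 0.583(1 - x*/239) = 0.011·13.3, giving x* = 239·(1 - 0.25) = 179.
From dy/dt = 0: 0.00516·179 - 0.26 = 0.0398z*, so z* = 0.664/0.0398 = 16.7.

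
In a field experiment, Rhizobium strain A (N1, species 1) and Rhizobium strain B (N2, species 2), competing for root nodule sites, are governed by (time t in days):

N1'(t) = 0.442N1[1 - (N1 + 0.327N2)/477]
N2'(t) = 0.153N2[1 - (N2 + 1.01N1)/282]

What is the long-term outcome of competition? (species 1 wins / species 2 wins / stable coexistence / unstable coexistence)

Compare the nullcline intercepts: K1/α12 = 477/0.327 = 1460 > K2 = 282; K2/α21 = 282/1.01 = 279 < K1 = 477.
Since the inequalities point opposite ways, species 1 can invade but species 2 cannot.

species 1 excludes species 2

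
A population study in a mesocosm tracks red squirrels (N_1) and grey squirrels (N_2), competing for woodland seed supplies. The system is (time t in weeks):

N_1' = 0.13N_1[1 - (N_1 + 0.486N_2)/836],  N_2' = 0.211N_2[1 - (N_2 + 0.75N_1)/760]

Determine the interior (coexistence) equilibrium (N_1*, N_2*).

N_1* ≈ 734, N_2* ≈ 209

Setting both brackets to zero gives the nullclines N_1 + 0.486N_2 = 836 and 0.75N_1 + N_2 = 760.
Substituting N_2 = 760 - 0.75N_1 into the first: N_1(1 - 0.486·0.75) = 836 - 0.486·760.
So N_1* = 467/0.635 = 734, and then N_2* = 760 - 0.75·734 = 209.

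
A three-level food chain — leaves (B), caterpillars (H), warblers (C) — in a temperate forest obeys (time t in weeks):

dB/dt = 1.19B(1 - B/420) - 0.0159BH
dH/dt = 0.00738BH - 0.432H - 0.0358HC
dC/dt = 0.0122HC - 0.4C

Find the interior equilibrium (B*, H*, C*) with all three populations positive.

From dC/dt = 0: 0.0122H* = 0.4, so H* = 32.8.
From dB/dt = 0: 1.19(1 - B*/420) = 0.0159·32.8, giving B* = 420·(1 - 0.438) = 236.
From dH/dt = 0: 0.00738·236 - 0.432 = 0.0358C*, so C* = 1.31/0.0358 = 36.6.

B* ≈ 236, H* ≈ 32.8, C* ≈ 36.6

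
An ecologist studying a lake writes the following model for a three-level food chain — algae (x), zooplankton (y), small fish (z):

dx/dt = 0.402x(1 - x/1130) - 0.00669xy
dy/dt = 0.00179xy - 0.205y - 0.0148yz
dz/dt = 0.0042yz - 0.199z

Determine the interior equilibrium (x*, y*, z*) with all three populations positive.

x* ≈ 239, y* ≈ 47.4, z* ≈ 15.1

From dz/dt = 0: 0.0042y* = 0.199, so y* = 47.4.
From dx/dt = 0: 0.402(1 - x*/1130) = 0.00669·47.4, giving x* = 1130·(1 - 0.789) = 239.
From dy/dt = 0: 0.00179·239 - 0.205 = 0.0148z*, so z* = 0.223/0.0148 = 15.1.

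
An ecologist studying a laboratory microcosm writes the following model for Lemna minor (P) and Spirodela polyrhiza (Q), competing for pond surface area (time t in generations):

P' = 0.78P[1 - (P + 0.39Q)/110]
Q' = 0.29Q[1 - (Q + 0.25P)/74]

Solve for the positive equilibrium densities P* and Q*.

Setting both brackets to zero gives the nullclines P + 0.39Q = 110 and 0.25P + Q = 74.
Substituting Q = 74 - 0.25P into the first: P(1 - 0.39·0.25) = 110 - 0.39·74.
So P* = 81.1/0.902 = 89.9, and then Q* = 74 - 0.25·89.9 = 51.5.

P* ≈ 89.9, Q* ≈ 51.5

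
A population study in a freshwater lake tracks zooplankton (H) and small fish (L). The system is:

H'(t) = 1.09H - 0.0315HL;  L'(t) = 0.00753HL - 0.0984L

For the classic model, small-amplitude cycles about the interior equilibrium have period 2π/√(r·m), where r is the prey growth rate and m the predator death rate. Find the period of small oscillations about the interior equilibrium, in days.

T ≈ 19.2 days

Here r = 1.09 and m = 0.0984, so r·m = 0.107.
ω = √0.107 = 0.327 per day, hence T = 2π/ω ≈ 19.2 days.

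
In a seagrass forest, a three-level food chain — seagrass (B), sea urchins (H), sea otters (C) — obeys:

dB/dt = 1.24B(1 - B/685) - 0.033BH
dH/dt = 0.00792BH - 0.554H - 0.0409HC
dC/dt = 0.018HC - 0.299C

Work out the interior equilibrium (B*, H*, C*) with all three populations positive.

B* ≈ 382, H* ≈ 16.6, C* ≈ 60.5

From dC/dt = 0: 0.018H* = 0.299, so H* = 16.6.
From dB/dt = 0: 1.24(1 - B*/685) = 0.033·16.6, giving B* = 685·(1 - 0.442) = 382.
From dH/dt = 0: 0.00792·382 - 0.554 = 0.0409C*, so C* = 2.47/0.0409 = 60.5.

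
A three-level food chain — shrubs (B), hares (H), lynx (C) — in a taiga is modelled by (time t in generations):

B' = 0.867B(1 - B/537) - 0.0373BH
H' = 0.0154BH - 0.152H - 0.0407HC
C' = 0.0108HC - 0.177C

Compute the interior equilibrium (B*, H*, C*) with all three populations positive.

From dC/dt = 0: 0.0108H* = 0.177, so H* = 16.4.
From dB/dt = 0: 0.867(1 - B*/537) = 0.0373·16.4, giving B* = 537·(1 - 0.705) = 158.
From dH/dt = 0: 0.0154·158 - 0.152 = 0.0407C*, so C* = 2.29/0.0407 = 56.2.

B* ≈ 158, H* ≈ 16.4, C* ≈ 56.2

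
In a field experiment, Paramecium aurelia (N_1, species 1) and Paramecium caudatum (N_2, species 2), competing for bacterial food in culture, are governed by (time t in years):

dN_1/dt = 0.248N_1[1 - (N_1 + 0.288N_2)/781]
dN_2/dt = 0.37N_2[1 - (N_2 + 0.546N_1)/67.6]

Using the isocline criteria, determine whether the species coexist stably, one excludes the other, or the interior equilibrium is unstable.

species 1 excludes species 2

Compare the nullcline intercepts: K1/α12 = 781/0.288 = 2710 > K2 = 67.6; K2/α21 = 67.6/0.546 = 124 < K1 = 781.
Since the inequalities point opposite ways, species 1 can invade but species 2 cannot.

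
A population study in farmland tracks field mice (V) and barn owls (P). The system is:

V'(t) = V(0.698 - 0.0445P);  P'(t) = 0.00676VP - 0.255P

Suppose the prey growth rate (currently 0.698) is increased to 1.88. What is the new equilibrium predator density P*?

At the interior fixed point, setting dV/dt = 0 with V > 0 fixes P* = (prey growth rate)/(VP coefficient) — independent of the other coefficients.
With the change, P* = 1.88/0.0445 = 42.2; it rises from 15.7.

P* ≈ 42.2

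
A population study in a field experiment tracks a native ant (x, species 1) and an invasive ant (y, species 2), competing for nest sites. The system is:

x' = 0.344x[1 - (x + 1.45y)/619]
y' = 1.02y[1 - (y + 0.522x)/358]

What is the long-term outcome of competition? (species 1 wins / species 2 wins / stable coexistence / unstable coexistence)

Compare the nullcline intercepts: K1/α12 = 619/1.45 = 427 > K2 = 358; K2/α21 = 358/0.522 = 686 > K1 = 619.
Since both inequalities hold, each species can invade when rare, so the interior equilibrium is stable.

stable coexistence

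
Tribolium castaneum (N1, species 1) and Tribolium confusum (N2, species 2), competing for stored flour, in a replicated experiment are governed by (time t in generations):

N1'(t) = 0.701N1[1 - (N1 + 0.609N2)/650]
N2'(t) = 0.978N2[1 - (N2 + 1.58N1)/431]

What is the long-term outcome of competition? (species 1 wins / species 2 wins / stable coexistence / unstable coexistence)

Compare the nullcline intercepts: K1/α12 = 650/0.609 = 1070 > K2 = 431; K2/α21 = 431/1.58 = 273 < K1 = 650.
Since the inequalities point opposite ways, species 1 can invade but species 2 cannot.

species 1 excludes species 2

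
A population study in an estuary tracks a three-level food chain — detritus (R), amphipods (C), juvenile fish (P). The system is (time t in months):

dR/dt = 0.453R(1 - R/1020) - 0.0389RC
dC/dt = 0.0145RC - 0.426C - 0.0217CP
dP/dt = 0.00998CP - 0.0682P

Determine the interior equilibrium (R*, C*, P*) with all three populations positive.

R* ≈ 421, C* ≈ 6.83, P* ≈ 262

From dP/dt = 0: 0.00998C* = 0.0682, so C* = 6.83.
From dR/dt = 0: 0.453(1 - R*/1020) = 0.0389·6.83, giving R* = 1020·(1 - 0.587) = 421.
From dC/dt = 0: 0.0145·421 - 0.426 = 0.0217P*, so P* = 5.68/0.0217 = 262.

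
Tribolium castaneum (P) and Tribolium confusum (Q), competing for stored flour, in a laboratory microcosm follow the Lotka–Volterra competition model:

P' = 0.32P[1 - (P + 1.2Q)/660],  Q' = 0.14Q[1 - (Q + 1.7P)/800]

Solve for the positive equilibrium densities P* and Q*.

P* ≈ 288, Q* ≈ 310

Setting both brackets to zero gives the nullclines P + 1.2Q = 660 and 1.7P + Q = 800.
Substituting Q = 800 - 1.7P into the first: P(1 - 1.2·1.7) = 660 - 1.2·800.
So P* = -300/-1.04 = 288, and then Q* = 800 - 1.7·288 = 310.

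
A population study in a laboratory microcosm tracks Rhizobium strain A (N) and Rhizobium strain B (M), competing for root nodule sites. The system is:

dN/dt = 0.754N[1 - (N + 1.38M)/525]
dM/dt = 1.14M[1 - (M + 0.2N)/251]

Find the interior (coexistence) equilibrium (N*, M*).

N* ≈ 247, M* ≈ 202

Setting both brackets to zero gives the nullclines N + 1.38M = 525 and 0.2N + M = 251.
Substituting M = 251 - 0.2N into the first: N(1 - 1.38·0.2) = 525 - 1.38·251.
So N* = 179/0.724 = 247, and then M* = 251 - 0.2·247 = 202.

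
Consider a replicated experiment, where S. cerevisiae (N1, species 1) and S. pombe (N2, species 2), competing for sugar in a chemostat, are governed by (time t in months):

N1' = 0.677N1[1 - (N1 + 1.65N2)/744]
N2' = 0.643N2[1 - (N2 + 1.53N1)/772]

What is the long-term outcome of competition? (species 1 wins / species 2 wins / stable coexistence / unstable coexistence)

unstable coexistence (outcome depends on initial conditions)

Compare the nullcline intercepts: K1/α12 = 744/1.65 = 451 < K2 = 772; K2/α21 = 772/1.53 = 505 < K1 = 744.
Since both are reversed, neither can invade when rare; the interior point is a saddle.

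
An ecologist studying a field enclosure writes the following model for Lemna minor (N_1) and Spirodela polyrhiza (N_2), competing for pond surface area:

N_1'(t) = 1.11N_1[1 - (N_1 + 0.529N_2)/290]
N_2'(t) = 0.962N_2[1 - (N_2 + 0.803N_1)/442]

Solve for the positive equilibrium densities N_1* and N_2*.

Setting both brackets to zero gives the nullclines N_1 + 0.529N_2 = 290 and 0.803N_1 + N_2 = 442.
Substituting N_2 = 442 - 0.803N_1 into the first: N_1(1 - 0.529·0.803) = 290 - 0.529·442.
So N_1* = 56.2/0.575 = 97.7, and then N_2* = 442 - 0.803·97.7 = 364.

N_1* ≈ 97.7, N_2* ≈ 364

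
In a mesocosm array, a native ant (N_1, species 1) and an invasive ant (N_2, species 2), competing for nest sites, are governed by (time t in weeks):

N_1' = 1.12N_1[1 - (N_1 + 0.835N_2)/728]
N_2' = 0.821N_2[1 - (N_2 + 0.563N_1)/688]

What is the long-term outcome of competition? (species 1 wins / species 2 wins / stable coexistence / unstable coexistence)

Compare the nullcline intercepts: K1/α12 = 728/0.835 = 872 > K2 = 688; K2/α21 = 688/0.563 = 1220 > K1 = 728.
Since both inequalities hold, each species can invade when rare, so the interior equilibrium is stable.

stable coexistence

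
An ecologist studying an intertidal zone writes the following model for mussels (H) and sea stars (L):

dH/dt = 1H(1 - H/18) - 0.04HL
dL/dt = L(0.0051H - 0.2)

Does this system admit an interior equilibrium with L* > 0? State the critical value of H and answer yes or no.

The predator equation gives dL/dt > 0 only when H > 0.2/0.0051 = 39.2.
Without the predator, H → K = 18. Since 18 < 39.2, the predator cannot invade.

Threshold H = 39.2; K < 39.2, so no, the predator goes extinct.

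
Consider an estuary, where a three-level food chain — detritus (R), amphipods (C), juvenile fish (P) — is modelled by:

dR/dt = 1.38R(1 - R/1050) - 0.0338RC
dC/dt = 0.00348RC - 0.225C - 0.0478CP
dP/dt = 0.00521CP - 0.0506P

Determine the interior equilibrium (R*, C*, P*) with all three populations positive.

From dP/dt = 0: 0.00521C* = 0.0506, so C* = 9.71.
From dR/dt = 0: 1.38(1 - R*/1050) = 0.0338·9.71, giving R* = 1050·(1 - 0.238) = 800.
From dC/dt = 0: 0.00348·800 - 0.225 = 0.0478P*, so P* = 2.56/0.0478 = 53.6.

R* ≈ 800, C* ≈ 9.71, P* ≈ 53.6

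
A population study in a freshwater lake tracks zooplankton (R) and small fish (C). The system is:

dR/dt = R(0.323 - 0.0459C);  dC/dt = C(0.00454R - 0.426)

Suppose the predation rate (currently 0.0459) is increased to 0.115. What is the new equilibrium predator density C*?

At the interior fixed point, setting dR/dt = 0 with R > 0 fixes C* = (prey growth rate)/(RC coefficient) — independent of the other coefficients.
With the change, C* = 0.323/0.115 = 2.81; it falls from 7.04.

C* ≈ 2.81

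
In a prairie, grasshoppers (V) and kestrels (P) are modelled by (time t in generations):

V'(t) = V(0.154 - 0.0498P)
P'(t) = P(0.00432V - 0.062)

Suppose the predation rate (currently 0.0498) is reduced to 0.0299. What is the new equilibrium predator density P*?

At the interior fixed point, setting dV/dt = 0 with V > 0 fixes P* = (prey growth rate)/(VP coefficient) — independent of the other coefficients.
With the change, P* = 0.154/0.0299 = 5.15; it rises from 3.09.

P* ≈ 5.15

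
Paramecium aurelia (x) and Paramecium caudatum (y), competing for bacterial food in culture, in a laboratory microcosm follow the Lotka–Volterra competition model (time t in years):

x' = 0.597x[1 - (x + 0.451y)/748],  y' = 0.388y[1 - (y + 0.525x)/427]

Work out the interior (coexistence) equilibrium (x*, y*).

x* ≈ 728, y* ≈ 44.9

Setting both brackets to zero gives the nullclines x + 0.451y = 748 and 0.525x + y = 427.
Substituting y = 427 - 0.525x into the first: x(1 - 0.451·0.525) = 748 - 0.451·427.
So x* = 555/0.763 = 728, and then y* = 427 - 0.525·728 = 44.9.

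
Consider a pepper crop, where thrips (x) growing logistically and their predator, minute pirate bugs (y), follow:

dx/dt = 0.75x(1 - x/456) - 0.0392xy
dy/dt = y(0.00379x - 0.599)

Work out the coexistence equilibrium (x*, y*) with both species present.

From dy/dt = 0 with y > 0: 0.00379x* = 0.599, so x* = 158.
Substitute into dx/dt = 0: 0.75(1 - 158/456) = 0.0392y*.
The bracket is 0.653, giving y* = 0.49/0.0392 = 12.5.

x* ≈ 158, y* ≈ 12.5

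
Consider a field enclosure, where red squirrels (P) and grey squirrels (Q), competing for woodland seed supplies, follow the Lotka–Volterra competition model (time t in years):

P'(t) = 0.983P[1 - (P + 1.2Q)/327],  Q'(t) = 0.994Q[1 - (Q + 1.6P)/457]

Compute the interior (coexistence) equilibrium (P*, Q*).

Setting both brackets to zero gives the nullclines P + 1.2Q = 327 and 1.6P + Q = 457.
Substituting Q = 457 - 1.6P into the first: P(1 - 1.2·1.6) = 327 - 1.2·457.
So P* = -221/-0.92 = 241, and then Q* = 457 - 1.6·241 = 72.

P* ≈ 241, Q* ≈ 72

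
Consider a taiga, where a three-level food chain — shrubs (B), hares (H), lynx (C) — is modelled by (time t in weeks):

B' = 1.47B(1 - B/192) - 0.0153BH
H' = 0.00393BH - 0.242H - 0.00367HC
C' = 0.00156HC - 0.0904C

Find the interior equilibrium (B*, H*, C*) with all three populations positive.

From dC/dt = 0: 0.00156H* = 0.0904, so H* = 57.9.
From dB/dt = 0: 1.47(1 - B*/192) = 0.0153·57.9, giving B* = 192·(1 - 0.603) = 76.2.
From dH/dt = 0: 0.00393·76.2 - 0.242 = 0.00367C*, so C* = 0.0575/0.00367 = 15.7.

B* ≈ 76.2, H* ≈ 57.9, C* ≈ 15.7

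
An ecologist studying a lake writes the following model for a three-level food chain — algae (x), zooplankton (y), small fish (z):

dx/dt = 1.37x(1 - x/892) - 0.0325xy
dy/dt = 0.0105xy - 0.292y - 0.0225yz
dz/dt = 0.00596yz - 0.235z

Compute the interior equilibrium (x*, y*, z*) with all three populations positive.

From dz/dt = 0: 0.00596y* = 0.235, so y* = 39.4.
From dx/dt = 0: 1.37(1 - x*/892) = 0.0325·39.4, giving x* = 892·(1 - 0.935) = 57.6.
From dy/dt = 0: 0.0105·57.6 - 0.292 = 0.0225z*, so z* = 0.313/0.0225 = 13.9.

x* ≈ 57.6, y* ≈ 39.4, z* ≈ 13.9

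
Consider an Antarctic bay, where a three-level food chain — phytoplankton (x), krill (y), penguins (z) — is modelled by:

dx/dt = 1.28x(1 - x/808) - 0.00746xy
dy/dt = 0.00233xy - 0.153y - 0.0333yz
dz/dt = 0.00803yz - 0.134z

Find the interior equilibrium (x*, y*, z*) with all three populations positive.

From dz/dt = 0: 0.00803y* = 0.134, so y* = 16.7.
From dx/dt = 0: 1.28(1 - x*/808) = 0.00746·16.7, giving x* = 808·(1 - 0.0973) = 729.
From dy/dt = 0: 0.00233·729 - 0.153 = 0.0333z*, so z* = 1.55/0.0333 = 46.4.

x* ≈ 729, y* ≈ 16.7, z* ≈ 46.4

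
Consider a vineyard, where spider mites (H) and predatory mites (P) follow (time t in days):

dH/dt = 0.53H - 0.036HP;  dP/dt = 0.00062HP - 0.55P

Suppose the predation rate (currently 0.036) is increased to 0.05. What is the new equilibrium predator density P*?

At the interior fixed point, setting dH/dt = 0 with H > 0 fixes P* = (prey growth rate)/(HP coefficient) — independent of the other coefficients.
With the change, P* = 0.53/0.05 = 10.6; it falls from 14.7.

P* ≈ 10.6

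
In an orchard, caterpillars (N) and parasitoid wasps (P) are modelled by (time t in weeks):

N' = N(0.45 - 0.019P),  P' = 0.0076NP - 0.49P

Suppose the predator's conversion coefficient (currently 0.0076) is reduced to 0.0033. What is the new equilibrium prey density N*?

At the interior fixed point, setting dP/dt = 0 with P > 0 fixes N* = (predator death rate)/(NP coefficient) — independent of the other coefficients.
With the change, N* = 0.49/0.0033 = 148; it rises from 64.5.

N* ≈ 148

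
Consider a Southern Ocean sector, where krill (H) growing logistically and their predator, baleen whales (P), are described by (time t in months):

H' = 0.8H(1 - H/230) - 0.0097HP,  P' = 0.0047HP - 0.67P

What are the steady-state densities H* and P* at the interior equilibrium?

From dP/dt = 0 with P > 0: 0.0047H* = 0.67, so H* = 143.
Substitute into dH/dt = 0: 0.8(1 - 143/230) = 0.0097P*.
The bracket is 0.38, giving P* = 0.304/0.0097 = 31.4.

H* ≈ 143, P* ≈ 31.4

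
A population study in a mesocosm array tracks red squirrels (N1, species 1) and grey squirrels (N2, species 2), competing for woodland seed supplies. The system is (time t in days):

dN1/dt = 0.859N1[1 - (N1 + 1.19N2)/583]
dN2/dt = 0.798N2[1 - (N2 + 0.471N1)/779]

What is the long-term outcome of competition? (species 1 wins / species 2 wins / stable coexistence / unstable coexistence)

Compare the nullcline intercepts: K1/α12 = 583/1.19 = 490 < K2 = 779; K2/α21 = 779/0.471 = 1650 > K1 = 583.
Since the inequalities point opposite ways, species 2 can invade but species 1 cannot.

species 2 excludes species 1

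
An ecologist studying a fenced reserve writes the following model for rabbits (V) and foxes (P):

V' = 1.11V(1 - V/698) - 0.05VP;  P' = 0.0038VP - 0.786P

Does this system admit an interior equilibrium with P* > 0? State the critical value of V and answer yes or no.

Threshold V = 207; K > 207, so yes, the predator persists.

The predator equation gives dP/dt > 0 only when V > 0.786/0.0038 = 207.
Without the predator, V → K = 698. Since 698 > 207, the predator can invade and persist.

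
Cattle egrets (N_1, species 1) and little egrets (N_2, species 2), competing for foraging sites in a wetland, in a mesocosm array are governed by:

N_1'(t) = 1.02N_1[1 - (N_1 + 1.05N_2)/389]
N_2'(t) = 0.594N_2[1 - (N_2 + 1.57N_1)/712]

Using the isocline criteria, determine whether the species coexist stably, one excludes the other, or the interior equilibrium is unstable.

species 2 excludes species 1

Compare the nullcline intercepts: K1/α12 = 389/1.05 = 370 < K2 = 712; K2/α21 = 712/1.57 = 454 > K1 = 389.
Since the inequalities point opposite ways, species 2 can invade but species 1 cannot.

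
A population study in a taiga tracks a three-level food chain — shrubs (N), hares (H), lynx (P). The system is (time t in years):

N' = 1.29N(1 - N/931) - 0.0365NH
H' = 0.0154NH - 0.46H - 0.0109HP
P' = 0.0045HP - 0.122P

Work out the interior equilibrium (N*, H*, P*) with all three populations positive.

N* ≈ 217, H* ≈ 27.1, P* ≈ 264

From dP/dt = 0: 0.0045H* = 0.122, so H* = 27.1.
From dN/dt = 0: 1.29(1 - N*/931) = 0.0365·27.1, giving N* = 931·(1 - 0.767) = 217.
From dH/dt = 0: 0.0154·217 - 0.46 = 0.0109P*, so P* = 2.88/0.0109 = 264.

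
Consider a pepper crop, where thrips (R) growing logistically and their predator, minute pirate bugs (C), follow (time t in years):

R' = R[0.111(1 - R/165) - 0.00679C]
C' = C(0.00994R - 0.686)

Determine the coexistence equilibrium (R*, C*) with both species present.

From dC/dt = 0 with C > 0: 0.00994R* = 0.686, so R* = 69.
Substitute into dR/dt = 0: 0.111(1 - 69/165) = 0.00679C*.
The bracket is 0.582, giving C* = 0.0646/0.00679 = 9.51.

R* ≈ 69, C* ≈ 9.51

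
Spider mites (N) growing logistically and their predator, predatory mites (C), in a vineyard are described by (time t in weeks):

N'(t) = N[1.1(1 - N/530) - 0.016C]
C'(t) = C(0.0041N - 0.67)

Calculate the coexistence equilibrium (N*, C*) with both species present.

From dC/dt = 0 with C > 0: 0.0041N* = 0.67, so N* = 163.
Substitute into dN/dt = 0: 1.1(1 - 163/530) = 0.016C*.
The bracket is 0.692, giving C* = 0.761/0.016 = 47.6.

N* ≈ 163, C* ≈ 47.6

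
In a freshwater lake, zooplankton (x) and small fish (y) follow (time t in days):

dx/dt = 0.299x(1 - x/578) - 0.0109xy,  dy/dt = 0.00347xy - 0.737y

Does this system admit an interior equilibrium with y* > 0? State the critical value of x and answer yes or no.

Threshold x = 212; K > 212, so yes, the predator persists.

The predator equation gives dy/dt > 0 only when x > 0.737/0.00347 = 212.
Without the predator, x → K = 578. Since 578 > 212, the predator can invade and persist.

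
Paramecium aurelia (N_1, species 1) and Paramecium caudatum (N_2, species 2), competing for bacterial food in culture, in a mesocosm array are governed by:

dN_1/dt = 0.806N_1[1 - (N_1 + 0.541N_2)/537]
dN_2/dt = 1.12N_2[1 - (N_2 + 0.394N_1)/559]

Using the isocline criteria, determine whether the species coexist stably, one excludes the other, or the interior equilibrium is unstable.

stable coexistence

Compare the nullcline intercepts: K1/α12 = 537/0.541 = 993 > K2 = 559; K2/α21 = 559/0.394 = 1420 > K1 = 537.
Since both inequalities hold, each species can invade when rare, so the interior equilibrium is stable.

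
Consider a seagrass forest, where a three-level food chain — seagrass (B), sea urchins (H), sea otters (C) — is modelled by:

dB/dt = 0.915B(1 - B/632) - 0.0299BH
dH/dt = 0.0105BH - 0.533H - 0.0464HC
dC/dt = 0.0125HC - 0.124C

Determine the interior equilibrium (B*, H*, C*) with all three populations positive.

From dC/dt = 0: 0.0125H* = 0.124, so H* = 9.92.
From dB/dt = 0: 0.915(1 - B*/632) = 0.0299·9.92, giving B* = 632·(1 - 0.324) = 427.
From dH/dt = 0: 0.0105·427 - 0.533 = 0.0464C*, so C* = 3.95/0.0464 = 85.2.

B* ≈ 427, H* ≈ 9.92, C* ≈ 85.2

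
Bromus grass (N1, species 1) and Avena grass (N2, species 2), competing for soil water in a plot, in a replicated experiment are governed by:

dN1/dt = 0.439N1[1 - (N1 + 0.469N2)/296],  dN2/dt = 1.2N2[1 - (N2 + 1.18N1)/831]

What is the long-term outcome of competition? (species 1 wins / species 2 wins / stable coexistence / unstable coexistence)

species 2 excludes species 1

Compare the nullcline intercepts: K1/α12 = 296/0.469 = 631 < K2 = 831; K2/α21 = 831/1.18 = 704 > K1 = 296.
Since the inequalities point opposite ways, species 2 can invade but species 1 cannot.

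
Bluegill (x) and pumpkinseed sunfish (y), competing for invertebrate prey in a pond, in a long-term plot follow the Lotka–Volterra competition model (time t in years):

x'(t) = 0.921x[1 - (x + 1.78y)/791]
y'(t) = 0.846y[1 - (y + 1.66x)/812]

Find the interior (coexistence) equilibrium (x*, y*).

Setting both brackets to zero gives the nullclines x + 1.78y = 791 and 1.66x + y = 812.
Substituting y = 812 - 1.66x into the first: x(1 - 1.78·1.66) = 791 - 1.78·812.
So x* = -654/-1.95 = 335, and then y* = 812 - 1.66·335 = 256.

x* ≈ 335, y* ≈ 256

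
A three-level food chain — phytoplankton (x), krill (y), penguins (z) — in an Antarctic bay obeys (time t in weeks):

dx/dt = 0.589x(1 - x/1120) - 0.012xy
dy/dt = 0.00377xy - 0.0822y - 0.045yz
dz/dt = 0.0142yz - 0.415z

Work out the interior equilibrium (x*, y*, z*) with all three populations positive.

From dz/dt = 0: 0.0142y* = 0.415, so y* = 29.2.
From dx/dt = 0: 0.589(1 - x*/1120) = 0.012·29.2, giving x* = 1120·(1 - 0.595) = 453.
From dy/dt = 0: 0.00377·453 - 0.0822 = 0.045z*, so z* = 1.63/0.045 = 36.1.

x* ≈ 453, y* ≈ 29.2, z* ≈ 36.1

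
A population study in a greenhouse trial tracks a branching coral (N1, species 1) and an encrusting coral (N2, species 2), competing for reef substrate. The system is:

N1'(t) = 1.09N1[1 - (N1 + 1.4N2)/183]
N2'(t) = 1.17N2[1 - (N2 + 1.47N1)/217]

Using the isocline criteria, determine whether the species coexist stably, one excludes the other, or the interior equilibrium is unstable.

unstable coexistence (outcome depends on initial conditions)

Compare the nullcline intercepts: K1/α12 = 183/1.4 = 131 < K2 = 217; K2/α21 = 217/1.47 = 148 < K1 = 183.
Since both are reversed, neither can invade when rare; the interior point is a saddle.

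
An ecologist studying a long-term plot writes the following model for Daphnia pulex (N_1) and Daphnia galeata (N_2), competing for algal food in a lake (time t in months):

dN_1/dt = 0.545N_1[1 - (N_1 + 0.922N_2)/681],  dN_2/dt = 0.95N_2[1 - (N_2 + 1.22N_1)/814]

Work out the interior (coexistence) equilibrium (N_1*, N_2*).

Setting both brackets to zero gives the nullclines N_1 + 0.922N_2 = 681 and 1.22N_1 + N_2 = 814.
Substituting N_2 = 814 - 1.22N_1 into the first: N_1(1 - 0.922·1.22) = 681 - 0.922·814.
So N_1* = -69.5/-0.125 = 557, and then N_2* = 814 - 1.22·557 = 135.

N_1* ≈ 557, N_2* ≈ 135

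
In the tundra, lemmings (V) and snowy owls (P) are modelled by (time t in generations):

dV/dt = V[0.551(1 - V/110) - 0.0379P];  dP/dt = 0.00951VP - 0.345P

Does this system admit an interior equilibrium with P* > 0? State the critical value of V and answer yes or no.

The predator equation gives dP/dt > 0 only when V > 0.345/0.00951 = 36.3.
Without the predator, V → K = 110. Since 110 > 36.3, the predator can invade and persist.

Threshold V = 36.3; K > 36.3, so yes, the predator persists.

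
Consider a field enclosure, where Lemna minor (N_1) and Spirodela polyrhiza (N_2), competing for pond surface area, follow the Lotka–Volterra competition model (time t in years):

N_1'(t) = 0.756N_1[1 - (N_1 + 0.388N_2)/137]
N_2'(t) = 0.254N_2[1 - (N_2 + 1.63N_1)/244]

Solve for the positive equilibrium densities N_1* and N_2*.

Setting both brackets to zero gives the nullclines N_1 + 0.388N_2 = 137 and 1.63N_1 + N_2 = 244.
Substituting N_2 = 244 - 1.63N_1 into the first: N_1(1 - 0.388·1.63) = 137 - 0.388·244.
So N_1* = 42.3/0.368 = 115, and then N_2* = 244 - 1.63·115 = 56.3.

N_1* ≈ 115, N_2* ≈ 56.3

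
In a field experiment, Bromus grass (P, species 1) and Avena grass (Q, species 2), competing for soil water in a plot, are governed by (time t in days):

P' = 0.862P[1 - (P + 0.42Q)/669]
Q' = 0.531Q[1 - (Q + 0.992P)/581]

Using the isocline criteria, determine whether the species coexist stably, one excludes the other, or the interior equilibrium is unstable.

species 1 excludes species 2

Compare the nullcline intercepts: K1/α12 = 669/0.42 = 1590 > K2 = 581; K2/α21 = 581/0.992 = 586 < K1 = 669.
Since the inequalities point opposite ways, species 1 can invade but species 2 cannot.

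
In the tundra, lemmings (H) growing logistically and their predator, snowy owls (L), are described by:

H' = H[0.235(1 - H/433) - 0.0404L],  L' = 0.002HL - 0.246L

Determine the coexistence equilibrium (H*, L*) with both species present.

H* ≈ 123, L* ≈ 4.16

From dL/dt = 0 with L > 0: 0.002H* = 0.246, so H* = 123.
Substitute into dH/dt = 0: 0.235(1 - 123/433) = 0.0404L*.
The bracket is 0.716, giving L* = 0.168/0.0404 = 4.16.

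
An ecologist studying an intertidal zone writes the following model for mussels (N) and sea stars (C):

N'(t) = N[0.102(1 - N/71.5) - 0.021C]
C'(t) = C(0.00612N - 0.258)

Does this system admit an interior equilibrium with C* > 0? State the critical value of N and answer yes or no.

The predator equation gives dC/dt > 0 only when N > 0.258/0.00612 = 42.2.
Without the predator, N → K = 71.5. Since 71.5 > 42.2, the predator can invade and persist.

Threshold N = 42.2; K > 42.2, so yes, the predator persists.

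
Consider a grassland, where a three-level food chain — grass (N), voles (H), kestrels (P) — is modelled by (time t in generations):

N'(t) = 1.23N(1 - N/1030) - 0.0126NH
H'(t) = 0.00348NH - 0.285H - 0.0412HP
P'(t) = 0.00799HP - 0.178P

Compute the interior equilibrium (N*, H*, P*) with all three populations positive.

From dP/dt = 0: 0.00799H* = 0.178, so H* = 22.3.
From dN/dt = 0: 1.23(1 - N*/1030) = 0.0126·22.3, giving N* = 1030·(1 - 0.228) = 795.
From dH/dt = 0: 0.00348·795 - 0.285 = 0.0412P*, so P* = 2.48/0.0412 = 60.2.

N* ≈ 795, H* ≈ 22.3, P* ≈ 60.2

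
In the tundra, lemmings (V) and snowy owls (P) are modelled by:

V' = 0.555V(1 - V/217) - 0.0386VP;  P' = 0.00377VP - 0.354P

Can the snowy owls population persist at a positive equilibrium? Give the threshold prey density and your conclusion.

Threshold V = 93.9; K > 93.9, so yes, the predator persists.

The predator equation gives dP/dt > 0 only when V > 0.354/0.00377 = 93.9.
Without the predator, V → K = 217. Since 217 > 93.9, the predator can invade and persist.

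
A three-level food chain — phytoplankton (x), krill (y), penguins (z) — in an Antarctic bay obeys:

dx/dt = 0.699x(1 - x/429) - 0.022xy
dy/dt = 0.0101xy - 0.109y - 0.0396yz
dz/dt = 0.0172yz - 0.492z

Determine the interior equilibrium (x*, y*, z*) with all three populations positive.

From dz/dt = 0: 0.0172y* = 0.492, so y* = 28.6.
From dx/dt = 0: 0.699(1 - x*/429) = 0.022·28.6, giving x* = 429·(1 - 0.9) = 42.8.
From dy/dt = 0: 0.0101·42.8 - 0.109 = 0.0396z*, so z* = 0.323/0.0396 = 8.16.

x* ≈ 42.8, y* ≈ 28.6, z* ≈ 8.16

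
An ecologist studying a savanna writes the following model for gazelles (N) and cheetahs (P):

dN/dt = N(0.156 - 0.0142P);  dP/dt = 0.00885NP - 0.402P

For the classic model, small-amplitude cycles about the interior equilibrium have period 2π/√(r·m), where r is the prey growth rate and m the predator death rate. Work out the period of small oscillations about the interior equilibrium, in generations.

Here r = 0.156 and m = 0.402, so r·m = 0.0627.
ω = √0.0627 = 0.25 per generation, hence T = 2π/ω ≈ 25.1 generations.

T ≈ 25.1 generations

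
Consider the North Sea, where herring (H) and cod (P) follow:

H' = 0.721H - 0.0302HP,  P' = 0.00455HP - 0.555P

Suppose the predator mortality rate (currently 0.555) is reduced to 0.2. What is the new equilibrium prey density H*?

H* ≈ 44

At the interior fixed point, setting dP/dt = 0 with P > 0 fixes H* = (predator death rate)/(HP coefficient) — independent of the other coefficients.
With the change, H* = 0.2/0.00455 = 44; it falls from 122.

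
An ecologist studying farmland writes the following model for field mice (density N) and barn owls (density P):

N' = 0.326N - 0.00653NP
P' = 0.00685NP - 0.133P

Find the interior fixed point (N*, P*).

N* ≈ 19.4, P* ≈ 49.9

Set dP/dt = 0 with P > 0: 0.00685N - 0.133 = 0, so N* = 0.133/0.00685 = 19.4.
Set dN/dt = 0 with N > 0: 0.326 - 0.00653P = 0, so P* = 0.326/0.00653 = 49.9.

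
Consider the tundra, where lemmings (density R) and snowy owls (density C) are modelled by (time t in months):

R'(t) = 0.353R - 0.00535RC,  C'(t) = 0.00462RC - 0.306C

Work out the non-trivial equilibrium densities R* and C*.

Set dC/dt = 0 with C > 0: 0.00462R - 0.306 = 0, so R* = 0.306/0.00462 = 66.2.
Set dR/dt = 0 with R > 0: 0.353 - 0.00535C = 0, so C* = 0.353/0.00535 = 66.

R* ≈ 66.2, C* ≈ 66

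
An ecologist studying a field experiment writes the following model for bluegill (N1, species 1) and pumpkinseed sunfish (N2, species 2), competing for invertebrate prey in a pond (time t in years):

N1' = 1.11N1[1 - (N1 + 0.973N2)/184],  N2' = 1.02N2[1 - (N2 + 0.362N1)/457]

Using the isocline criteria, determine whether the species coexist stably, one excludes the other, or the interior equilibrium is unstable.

species 2 excludes species 1

Compare the nullcline intercepts: K1/α12 = 184/0.973 = 189 < K2 = 457; K2/α21 = 457/0.362 = 1260 > K1 = 184.
Since the inequalities point opposite ways, species 2 can invade but species 1 cannot.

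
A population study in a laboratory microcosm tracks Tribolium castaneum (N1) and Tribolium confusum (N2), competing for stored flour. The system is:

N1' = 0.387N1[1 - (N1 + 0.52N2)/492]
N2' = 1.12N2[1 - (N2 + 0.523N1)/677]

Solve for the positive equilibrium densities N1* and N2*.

Setting both brackets to zero gives the nullclines N1 + 0.52N2 = 492 and 0.523N1 + N2 = 677.
Substituting N2 = 677 - 0.523N1 into the first: N1(1 - 0.52·0.523) = 492 - 0.52·677.
So N1* = 140/0.728 = 192, and then N2* = 677 - 0.523·192 = 576.

N1* ≈ 192, N2* ≈ 576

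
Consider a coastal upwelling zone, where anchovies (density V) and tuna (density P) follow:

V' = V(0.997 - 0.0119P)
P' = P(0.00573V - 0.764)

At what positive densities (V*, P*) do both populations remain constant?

V* ≈ 133, P* ≈ 83.8

Set dP/dt = 0 with P > 0: 0.00573V - 0.764 = 0, so V* = 0.764/0.00573 = 133.
Set dV/dt = 0 with V > 0: 0.997 - 0.0119P = 0, so P* = 0.997/0.0119 = 83.8.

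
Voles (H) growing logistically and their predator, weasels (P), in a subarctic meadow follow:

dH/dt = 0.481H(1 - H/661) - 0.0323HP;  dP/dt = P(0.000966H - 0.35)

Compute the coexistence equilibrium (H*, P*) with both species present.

From dP/dt = 0 with P > 0: 0.000966H* = 0.35, so H* = 362.
Substitute into dH/dt = 0: 0.481(1 - 362/661) = 0.0323P*.
The bracket is 0.452, giving P* = 0.217/0.0323 = 6.73.

H* ≈ 362, P* ≈ 6.73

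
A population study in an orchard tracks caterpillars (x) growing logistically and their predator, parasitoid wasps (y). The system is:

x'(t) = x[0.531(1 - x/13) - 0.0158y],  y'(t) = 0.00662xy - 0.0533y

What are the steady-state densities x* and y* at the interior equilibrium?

x* ≈ 8.05, y* ≈ 12.8

From dy/dt = 0 with y > 0: 0.00662x* = 0.0533, so x* = 8.05.
Substitute into dx/dt = 0: 0.531(1 - 8.05/13) = 0.0158y*.
The bracket is 0.381, giving y* = 0.202/0.0158 = 12.8.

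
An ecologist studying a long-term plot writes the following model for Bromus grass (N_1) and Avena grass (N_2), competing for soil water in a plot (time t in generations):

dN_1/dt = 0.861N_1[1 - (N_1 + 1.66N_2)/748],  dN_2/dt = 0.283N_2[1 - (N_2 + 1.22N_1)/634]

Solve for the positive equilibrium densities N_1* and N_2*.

N_1* ≈ 297, N_2* ≈ 272

Setting both brackets to zero gives the nullclines N_1 + 1.66N_2 = 748 and 1.22N_1 + N_2 = 634.
Substituting N_2 = 634 - 1.22N_1 into the first: N_1(1 - 1.66·1.22) = 748 - 1.66·634.
So N_1* = -304/-1.03 = 297, and then N_2* = 634 - 1.22·297 = 272.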